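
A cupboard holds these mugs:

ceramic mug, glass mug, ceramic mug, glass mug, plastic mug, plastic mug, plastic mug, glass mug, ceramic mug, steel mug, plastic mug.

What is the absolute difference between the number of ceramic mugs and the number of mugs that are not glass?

5

ceramic mugs: 3. mugs that are not glass: 8.
|3 − 8| = 8 − 3 = 5.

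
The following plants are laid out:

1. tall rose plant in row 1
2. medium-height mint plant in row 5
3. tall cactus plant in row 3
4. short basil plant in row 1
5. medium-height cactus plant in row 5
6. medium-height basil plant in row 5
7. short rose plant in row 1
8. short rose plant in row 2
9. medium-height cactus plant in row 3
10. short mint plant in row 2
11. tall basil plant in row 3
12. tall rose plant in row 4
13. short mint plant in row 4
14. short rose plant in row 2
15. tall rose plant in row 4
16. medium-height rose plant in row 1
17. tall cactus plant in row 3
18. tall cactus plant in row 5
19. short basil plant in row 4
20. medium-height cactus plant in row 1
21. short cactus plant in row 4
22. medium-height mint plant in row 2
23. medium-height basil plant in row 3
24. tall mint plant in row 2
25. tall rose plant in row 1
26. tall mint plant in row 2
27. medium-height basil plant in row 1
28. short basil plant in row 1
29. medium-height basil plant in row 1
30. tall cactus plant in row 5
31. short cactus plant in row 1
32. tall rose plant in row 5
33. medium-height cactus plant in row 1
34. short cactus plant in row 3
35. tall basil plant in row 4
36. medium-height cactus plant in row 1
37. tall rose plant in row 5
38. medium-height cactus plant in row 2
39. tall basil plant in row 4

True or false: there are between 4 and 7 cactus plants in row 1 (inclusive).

True

|cactus plants in row 1| = 4.
The claim requires 4 ≤ 4 ≤ 7, which holds.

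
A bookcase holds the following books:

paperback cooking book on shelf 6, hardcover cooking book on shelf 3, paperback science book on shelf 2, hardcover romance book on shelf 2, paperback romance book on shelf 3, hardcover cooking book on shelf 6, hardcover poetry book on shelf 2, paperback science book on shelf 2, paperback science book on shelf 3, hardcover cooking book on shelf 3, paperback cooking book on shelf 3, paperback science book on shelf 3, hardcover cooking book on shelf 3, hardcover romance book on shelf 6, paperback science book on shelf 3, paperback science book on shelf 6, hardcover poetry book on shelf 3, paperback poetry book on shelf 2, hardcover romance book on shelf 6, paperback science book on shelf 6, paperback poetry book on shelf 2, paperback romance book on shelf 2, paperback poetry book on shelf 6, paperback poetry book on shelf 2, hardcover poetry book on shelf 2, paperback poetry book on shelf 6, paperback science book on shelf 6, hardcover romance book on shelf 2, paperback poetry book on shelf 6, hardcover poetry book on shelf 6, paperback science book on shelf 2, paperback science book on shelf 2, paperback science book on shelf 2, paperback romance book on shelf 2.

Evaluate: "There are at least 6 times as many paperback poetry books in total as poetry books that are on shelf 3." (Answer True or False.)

True

paperback poetry books: 6.
poetry books on shelf 3: 1.
The claim requires 6 ≥ 6 × 1 = 6, which holds.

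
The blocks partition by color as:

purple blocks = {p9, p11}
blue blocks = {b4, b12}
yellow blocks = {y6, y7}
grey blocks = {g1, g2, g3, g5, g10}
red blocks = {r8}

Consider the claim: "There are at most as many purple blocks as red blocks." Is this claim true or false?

purple blocks: 2.
red blocks: 1.
The claim requires 2 ≤ 1, which does not hold.

False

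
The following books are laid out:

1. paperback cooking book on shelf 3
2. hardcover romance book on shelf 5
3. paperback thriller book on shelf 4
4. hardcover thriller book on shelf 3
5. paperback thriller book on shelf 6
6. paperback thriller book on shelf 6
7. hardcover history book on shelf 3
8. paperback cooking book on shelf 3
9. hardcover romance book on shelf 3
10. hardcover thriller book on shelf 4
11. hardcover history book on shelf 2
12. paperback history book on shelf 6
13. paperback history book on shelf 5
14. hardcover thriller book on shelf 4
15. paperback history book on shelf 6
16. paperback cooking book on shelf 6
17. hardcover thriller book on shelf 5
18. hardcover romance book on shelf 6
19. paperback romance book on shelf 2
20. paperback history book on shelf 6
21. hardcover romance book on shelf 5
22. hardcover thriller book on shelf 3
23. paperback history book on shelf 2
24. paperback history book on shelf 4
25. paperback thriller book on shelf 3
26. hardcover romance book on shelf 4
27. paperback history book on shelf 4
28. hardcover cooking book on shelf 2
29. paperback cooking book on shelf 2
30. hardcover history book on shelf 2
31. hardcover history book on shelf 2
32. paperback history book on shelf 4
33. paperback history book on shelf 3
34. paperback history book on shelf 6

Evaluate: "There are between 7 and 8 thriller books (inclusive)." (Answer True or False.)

False

There are 9 thriller books.
The claim requires 7 ≤ 9 ≤ 8, which does not hold.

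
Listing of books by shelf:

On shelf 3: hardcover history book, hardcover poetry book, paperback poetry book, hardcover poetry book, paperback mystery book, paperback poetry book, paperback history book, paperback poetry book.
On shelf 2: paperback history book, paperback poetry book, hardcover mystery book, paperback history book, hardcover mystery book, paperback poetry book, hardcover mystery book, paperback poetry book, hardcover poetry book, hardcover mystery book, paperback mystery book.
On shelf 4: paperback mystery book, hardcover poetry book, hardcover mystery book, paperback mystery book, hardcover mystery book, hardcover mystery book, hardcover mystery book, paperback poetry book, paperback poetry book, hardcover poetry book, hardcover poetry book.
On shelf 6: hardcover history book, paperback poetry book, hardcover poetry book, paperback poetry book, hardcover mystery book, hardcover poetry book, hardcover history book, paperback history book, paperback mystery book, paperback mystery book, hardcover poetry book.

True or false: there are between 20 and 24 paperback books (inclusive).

There are 20 paperback books.
The claim requires 20 ≤ 20 ≤ 24, which holds.

True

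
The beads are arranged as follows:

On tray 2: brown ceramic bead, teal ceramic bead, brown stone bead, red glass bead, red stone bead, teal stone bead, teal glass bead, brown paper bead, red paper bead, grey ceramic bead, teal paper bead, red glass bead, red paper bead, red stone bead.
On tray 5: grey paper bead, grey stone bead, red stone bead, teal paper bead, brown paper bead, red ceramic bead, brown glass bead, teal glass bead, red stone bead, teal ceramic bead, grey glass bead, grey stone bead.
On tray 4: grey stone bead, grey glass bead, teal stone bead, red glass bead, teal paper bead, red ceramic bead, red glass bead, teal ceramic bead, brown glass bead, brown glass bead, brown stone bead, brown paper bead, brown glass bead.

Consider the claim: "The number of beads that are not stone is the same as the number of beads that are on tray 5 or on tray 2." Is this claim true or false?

False

There are 28 beads that are not stone.
There are 26 beads on tray 5 or on tray 2.
The claim requires 28 = 26, which does not hold.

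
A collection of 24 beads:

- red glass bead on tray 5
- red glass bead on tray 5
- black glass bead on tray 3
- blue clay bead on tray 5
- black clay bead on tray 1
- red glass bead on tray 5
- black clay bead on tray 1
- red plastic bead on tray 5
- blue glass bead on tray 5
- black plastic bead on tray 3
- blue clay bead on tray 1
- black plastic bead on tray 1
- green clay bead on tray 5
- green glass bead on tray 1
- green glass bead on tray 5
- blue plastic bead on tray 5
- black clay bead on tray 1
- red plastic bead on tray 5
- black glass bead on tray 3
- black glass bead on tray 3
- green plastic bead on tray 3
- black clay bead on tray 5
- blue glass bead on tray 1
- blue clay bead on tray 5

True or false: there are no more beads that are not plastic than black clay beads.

False

beads that are not plastic: 18.
black clay beads: 4.
The claim requires 18 ≤ 4, which does not hold.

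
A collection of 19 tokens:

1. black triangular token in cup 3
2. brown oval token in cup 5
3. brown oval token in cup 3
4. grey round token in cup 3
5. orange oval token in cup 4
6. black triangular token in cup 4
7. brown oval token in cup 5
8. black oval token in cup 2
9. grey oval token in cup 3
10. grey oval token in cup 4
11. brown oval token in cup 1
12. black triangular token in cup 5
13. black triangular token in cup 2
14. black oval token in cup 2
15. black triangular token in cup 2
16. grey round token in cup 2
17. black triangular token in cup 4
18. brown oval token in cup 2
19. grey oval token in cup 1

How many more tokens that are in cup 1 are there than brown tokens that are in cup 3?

1

tokens in cup 1: 2.
brown tokens in cup 3: 1.
2 − 1 = 1.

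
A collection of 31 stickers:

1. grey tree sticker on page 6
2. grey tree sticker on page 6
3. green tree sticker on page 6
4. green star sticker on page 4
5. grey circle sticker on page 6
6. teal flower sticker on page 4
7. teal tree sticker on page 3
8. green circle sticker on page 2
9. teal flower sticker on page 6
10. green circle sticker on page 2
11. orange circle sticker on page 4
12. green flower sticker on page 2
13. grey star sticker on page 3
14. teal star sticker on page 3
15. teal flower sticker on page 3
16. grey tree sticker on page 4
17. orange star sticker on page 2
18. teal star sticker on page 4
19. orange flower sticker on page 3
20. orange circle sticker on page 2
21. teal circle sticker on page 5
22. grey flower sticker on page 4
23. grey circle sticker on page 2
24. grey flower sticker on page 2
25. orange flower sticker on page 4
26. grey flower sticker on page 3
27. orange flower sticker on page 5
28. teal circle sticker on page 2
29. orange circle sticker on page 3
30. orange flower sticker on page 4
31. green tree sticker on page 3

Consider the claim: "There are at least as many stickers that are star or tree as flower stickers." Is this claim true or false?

True

|stickers that are star or tree| = 11.
|flower stickers| = 11.
The claim requires 11 ≥ 11, which holds.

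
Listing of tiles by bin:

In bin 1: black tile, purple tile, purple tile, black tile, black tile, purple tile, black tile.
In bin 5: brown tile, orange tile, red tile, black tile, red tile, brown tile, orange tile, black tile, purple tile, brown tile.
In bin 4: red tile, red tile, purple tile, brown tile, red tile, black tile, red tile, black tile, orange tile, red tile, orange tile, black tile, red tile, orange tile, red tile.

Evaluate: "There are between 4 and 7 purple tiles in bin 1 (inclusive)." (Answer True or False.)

|purple tiles in bin 1| = 3.
The claim requires 4 ≤ 3 ≤ 7, which does not hold.

False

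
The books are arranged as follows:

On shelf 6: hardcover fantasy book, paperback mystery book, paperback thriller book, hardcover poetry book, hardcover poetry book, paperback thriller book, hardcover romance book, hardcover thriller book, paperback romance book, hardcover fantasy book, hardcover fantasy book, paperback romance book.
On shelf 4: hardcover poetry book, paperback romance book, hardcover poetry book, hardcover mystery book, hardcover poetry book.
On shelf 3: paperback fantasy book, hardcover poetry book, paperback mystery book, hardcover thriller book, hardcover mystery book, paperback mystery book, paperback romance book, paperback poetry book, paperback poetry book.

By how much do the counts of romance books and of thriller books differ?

romance books: 5. thriller books: 4.
|5 − 4| = 5 − 4 = 1.

1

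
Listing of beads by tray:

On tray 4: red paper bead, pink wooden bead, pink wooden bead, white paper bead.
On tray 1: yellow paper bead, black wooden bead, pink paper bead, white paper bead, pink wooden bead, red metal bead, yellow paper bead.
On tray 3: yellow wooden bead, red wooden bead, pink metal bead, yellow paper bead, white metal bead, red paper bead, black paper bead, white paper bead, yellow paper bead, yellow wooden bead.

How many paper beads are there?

11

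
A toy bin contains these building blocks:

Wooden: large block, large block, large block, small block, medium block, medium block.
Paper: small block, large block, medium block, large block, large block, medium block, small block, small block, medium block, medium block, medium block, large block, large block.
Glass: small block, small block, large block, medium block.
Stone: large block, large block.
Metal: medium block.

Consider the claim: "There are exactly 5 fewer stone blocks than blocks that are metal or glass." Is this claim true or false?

|stone blocks| = 2.
|blocks that are metal or glass| = 5.
The claim requires 5 − 2 (= 3) to equal 5, which does not hold.

False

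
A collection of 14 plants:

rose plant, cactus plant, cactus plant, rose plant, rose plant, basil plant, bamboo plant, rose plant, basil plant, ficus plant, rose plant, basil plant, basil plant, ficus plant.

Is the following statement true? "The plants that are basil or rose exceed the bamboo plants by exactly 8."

True

There are 9 plants that are basil or rose.
There is 1 bamboo plant.
The claim requires 9 − 1 (= 8) to equal 8, which holds.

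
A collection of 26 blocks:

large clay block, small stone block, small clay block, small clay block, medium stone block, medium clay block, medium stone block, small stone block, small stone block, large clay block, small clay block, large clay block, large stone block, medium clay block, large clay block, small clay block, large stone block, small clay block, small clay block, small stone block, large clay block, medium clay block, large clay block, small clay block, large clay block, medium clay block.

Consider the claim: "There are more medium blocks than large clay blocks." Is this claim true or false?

|medium blocks| = 6.
|large clay blocks| = 7.
The claim requires 6 > 7, which does not hold.

False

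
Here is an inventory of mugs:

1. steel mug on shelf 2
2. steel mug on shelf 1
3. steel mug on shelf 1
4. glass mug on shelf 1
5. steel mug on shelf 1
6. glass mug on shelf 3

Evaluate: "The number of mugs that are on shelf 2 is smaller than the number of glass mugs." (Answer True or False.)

There is 1 mug on shelf 2.
There are 2 glass mugs.
The claim requires 1 < 2, which holds.

True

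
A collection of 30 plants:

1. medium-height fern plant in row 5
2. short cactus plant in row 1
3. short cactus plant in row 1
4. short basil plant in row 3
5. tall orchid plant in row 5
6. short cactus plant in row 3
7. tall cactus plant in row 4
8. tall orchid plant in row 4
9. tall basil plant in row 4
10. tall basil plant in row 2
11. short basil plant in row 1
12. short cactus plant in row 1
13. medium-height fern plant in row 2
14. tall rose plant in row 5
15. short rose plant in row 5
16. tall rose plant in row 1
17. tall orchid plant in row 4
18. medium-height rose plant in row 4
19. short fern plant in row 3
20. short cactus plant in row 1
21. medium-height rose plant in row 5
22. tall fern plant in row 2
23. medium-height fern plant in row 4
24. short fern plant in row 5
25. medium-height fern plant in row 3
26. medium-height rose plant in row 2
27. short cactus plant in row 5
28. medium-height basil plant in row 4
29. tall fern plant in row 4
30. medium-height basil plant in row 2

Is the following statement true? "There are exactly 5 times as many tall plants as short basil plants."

tall plants: 10.
short basil plants: 2.
The claim requires 10 = 5 × 2 = 10, which holds.

True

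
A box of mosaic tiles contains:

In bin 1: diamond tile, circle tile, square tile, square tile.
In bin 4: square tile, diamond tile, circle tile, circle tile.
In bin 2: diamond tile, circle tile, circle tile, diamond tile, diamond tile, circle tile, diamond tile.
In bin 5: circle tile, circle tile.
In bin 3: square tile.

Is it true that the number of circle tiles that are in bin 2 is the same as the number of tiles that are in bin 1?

|circle tiles in bin 2| = 3.
|tiles in bin 1| = 4.
The claim requires 3 = 4, which does not hold.

False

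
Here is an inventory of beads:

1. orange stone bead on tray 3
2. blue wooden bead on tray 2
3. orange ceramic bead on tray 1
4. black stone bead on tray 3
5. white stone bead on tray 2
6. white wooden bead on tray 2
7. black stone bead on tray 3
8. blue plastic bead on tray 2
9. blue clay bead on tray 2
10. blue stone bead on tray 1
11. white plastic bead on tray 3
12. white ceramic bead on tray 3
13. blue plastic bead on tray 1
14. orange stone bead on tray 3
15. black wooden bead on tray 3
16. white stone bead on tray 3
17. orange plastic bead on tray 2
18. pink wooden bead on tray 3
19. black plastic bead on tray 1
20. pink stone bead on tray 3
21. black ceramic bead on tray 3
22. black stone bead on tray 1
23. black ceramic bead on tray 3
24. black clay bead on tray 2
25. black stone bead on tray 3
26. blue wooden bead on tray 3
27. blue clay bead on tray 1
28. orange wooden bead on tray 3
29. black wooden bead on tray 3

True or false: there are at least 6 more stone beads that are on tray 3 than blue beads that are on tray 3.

stone beads on tray 3: 7.
blue beads on tray 3: 1.
The claim requires 7 − 1 = 6 ≥ 6, which holds.

True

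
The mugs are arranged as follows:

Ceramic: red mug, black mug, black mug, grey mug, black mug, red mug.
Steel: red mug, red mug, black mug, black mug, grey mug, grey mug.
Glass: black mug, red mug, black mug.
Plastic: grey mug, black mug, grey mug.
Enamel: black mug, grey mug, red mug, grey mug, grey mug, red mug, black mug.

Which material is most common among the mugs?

enamel

Counts by material: enamel 7, steel 6, ceramic 6, glass 3, plastic 3.
The maximum is 7, held uniquely by enamel.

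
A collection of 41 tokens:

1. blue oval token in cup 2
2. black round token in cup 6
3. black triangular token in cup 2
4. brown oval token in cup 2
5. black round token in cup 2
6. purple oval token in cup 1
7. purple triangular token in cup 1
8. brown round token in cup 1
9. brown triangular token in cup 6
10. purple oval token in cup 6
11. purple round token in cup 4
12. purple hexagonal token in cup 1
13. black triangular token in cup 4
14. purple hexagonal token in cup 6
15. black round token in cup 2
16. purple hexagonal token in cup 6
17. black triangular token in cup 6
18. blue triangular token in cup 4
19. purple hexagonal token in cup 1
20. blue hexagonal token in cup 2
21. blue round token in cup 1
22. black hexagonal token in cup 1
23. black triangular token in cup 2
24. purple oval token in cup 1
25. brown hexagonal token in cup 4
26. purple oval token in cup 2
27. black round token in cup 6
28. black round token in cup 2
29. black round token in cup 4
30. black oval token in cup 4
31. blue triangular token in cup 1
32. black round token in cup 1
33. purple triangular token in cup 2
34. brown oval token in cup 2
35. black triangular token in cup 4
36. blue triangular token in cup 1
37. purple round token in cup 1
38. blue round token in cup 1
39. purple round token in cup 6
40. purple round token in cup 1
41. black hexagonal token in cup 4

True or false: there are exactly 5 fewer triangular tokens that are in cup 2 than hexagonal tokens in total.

There are 3 triangular tokens in cup 2.
There are 8 hexagonal tokens.
The claim requires 8 − 3 (= 5) to equal 5, which holds.

True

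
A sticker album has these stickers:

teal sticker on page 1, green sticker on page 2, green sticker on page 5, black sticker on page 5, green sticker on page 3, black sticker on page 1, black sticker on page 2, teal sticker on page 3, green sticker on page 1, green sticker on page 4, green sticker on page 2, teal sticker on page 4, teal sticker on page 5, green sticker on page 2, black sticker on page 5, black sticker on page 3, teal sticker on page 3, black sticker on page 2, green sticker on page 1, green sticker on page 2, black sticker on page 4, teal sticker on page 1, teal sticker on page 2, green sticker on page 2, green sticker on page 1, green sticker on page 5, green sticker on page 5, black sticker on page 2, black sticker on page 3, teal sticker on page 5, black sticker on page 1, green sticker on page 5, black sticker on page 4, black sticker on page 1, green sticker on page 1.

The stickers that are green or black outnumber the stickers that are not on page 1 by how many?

stickers that are green or black: 27.
stickers that are not on page 1: 26.
27 − 26 = 1.

1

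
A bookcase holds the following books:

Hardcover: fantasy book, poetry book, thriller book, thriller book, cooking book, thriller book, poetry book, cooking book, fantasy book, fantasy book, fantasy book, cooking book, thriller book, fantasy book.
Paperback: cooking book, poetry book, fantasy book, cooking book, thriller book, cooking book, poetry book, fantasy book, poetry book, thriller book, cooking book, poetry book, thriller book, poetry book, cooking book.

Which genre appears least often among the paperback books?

fantasy

Counts by genre (restricted to paperback books): cooking 5, poetry 5, thriller 3, fantasy 2.
The minimum is 2, held uniquely by fantasy.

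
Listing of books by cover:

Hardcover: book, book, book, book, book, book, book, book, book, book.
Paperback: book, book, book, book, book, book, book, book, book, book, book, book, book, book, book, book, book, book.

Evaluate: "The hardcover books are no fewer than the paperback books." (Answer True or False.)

|hardcover books| = 10.
|paperback books| = 18.
The claim requires 10 ≥ 18, which does not hold.

False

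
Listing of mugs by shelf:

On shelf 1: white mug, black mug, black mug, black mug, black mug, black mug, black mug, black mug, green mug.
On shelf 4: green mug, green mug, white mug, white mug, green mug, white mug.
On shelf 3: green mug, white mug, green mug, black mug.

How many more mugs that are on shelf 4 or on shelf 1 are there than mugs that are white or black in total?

mugs on shelf 4 or on shelf 1: 15.
mugs that are white or black: 13.
15 − 13 = 2.

2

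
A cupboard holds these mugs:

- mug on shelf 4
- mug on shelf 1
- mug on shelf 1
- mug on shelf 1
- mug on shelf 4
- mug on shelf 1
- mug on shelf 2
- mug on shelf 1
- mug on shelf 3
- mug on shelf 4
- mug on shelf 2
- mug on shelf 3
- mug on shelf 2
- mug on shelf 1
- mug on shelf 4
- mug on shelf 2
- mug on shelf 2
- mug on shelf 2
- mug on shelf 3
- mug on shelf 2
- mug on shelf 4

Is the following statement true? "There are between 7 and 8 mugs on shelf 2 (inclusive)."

True

mugs on shelf 2: 7.
The claim requires 7 ≤ 7 ≤ 8, which holds.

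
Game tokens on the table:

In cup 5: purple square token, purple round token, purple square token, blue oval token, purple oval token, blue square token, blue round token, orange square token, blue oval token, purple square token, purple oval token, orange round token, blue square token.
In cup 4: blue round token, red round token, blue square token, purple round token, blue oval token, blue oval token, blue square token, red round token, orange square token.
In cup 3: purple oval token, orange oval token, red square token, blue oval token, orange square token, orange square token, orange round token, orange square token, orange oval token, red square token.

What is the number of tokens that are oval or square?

24

oval: 10; square: 14; together 10 + 14 = 24.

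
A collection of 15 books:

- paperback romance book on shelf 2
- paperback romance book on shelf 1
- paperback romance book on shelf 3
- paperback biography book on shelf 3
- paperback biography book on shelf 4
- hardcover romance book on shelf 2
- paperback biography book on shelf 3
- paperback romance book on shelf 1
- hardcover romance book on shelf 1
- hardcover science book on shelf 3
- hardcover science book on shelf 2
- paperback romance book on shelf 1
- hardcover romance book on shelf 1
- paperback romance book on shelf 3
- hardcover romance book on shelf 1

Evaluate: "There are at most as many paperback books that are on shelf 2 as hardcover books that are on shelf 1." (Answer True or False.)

|paperback books on shelf 2| = 1.
|hardcover books on shelf 1| = 3.
The claim requires 1 ≤ 3, which holds.

True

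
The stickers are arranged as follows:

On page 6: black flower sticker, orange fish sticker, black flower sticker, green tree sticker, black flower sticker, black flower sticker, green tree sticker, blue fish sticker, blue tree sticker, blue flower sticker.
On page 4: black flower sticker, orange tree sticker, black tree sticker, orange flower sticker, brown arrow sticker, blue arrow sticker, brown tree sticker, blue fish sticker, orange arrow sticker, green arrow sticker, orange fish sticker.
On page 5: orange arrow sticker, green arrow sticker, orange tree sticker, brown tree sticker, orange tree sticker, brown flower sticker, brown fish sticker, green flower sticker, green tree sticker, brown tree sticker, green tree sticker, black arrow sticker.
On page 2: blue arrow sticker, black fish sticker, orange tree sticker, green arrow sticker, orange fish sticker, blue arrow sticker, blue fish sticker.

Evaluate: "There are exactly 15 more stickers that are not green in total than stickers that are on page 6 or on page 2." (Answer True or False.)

True

|stickers that are not green| = 32.
|stickers on page 6 or on page 2| = 17.
The claim requires 32 − 17 (= 15) to equal 15, which holds.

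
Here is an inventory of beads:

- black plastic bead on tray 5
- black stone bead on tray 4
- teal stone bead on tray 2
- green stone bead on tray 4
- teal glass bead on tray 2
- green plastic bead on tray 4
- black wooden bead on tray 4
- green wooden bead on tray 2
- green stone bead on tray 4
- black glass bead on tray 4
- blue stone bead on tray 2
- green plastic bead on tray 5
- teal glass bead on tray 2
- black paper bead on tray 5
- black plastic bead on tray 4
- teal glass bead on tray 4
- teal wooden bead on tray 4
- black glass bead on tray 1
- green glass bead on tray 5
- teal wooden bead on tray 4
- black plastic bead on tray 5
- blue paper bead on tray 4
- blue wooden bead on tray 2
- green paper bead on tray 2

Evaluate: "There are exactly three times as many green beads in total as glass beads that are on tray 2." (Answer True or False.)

|green beads| = 7.
|glass beads on tray 2| = 2.
The claim requires 7 = 3 × 2 = 6, which does not hold.

False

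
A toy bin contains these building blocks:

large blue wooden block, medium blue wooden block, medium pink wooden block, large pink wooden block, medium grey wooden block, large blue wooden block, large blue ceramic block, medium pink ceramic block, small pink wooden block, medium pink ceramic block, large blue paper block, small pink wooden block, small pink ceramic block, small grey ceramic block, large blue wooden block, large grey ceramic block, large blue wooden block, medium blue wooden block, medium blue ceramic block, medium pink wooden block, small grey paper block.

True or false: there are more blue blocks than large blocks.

blue blocks: 9.
large blocks: 8.
The claim requires 9 > 8, which holds.

True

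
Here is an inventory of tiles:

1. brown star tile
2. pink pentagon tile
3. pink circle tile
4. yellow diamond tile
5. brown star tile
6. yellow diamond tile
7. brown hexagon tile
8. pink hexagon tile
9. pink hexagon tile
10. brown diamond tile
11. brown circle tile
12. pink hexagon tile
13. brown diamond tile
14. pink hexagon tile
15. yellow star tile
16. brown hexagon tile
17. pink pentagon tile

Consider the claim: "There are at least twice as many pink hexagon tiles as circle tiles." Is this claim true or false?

True

There are 4 pink hexagon tiles.
There are 2 circle tiles.
The claim requires 4 ≥ 2 × 2 = 4, which holds.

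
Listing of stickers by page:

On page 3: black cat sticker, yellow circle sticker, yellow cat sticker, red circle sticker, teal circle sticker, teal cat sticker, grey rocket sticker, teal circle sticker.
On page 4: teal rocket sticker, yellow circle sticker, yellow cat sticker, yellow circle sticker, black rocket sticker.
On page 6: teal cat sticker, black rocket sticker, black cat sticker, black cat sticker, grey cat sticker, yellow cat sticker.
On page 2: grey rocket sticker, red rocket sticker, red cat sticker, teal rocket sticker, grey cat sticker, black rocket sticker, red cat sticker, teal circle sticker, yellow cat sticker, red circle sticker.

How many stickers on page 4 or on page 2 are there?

on page 2: 10; on page 4: 5; together 10 + 5 = 15.

15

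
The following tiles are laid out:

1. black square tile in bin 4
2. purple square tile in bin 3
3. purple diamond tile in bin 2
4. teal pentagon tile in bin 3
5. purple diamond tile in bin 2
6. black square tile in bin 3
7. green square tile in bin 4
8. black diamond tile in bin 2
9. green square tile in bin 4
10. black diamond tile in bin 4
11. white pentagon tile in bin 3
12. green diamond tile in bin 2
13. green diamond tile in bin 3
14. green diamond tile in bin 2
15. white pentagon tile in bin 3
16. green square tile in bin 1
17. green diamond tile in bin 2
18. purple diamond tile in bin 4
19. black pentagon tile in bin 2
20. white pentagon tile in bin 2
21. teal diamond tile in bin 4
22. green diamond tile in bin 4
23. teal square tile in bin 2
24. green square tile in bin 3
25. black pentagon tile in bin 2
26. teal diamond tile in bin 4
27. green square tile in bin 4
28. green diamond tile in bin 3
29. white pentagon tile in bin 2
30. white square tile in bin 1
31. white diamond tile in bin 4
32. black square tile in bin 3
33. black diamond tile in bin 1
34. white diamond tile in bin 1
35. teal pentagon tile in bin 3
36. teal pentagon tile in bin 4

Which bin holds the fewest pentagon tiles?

bin 1

Counts by bin (restricted to pentagon tiles): bin 2→4, bin 3→4, bin 4→1, bin 1→0.
The minimum is 0, held uniquely by bin 1.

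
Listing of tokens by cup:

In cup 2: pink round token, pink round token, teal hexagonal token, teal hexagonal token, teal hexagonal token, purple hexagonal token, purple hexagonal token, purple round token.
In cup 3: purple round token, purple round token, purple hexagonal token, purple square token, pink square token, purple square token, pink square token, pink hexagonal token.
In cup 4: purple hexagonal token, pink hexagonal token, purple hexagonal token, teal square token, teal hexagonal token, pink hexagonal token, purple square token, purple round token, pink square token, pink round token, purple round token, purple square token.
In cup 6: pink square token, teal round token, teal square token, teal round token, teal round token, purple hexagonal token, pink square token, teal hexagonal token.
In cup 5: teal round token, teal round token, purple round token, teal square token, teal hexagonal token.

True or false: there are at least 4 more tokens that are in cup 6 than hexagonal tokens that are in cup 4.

False

|tokens in cup 6| = 8.
|hexagonal tokens in cup 4| = 5.
The claim requires 8 − 5 = 3 ≥ 4, which does not hold.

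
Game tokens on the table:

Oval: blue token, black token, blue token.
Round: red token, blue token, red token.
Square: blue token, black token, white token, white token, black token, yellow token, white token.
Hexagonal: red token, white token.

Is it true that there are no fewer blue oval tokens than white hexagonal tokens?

True

|blue oval tokens| = 2.
|white hexagonal tokens| = 1.
The claim requires 2 ≥ 1, which holds.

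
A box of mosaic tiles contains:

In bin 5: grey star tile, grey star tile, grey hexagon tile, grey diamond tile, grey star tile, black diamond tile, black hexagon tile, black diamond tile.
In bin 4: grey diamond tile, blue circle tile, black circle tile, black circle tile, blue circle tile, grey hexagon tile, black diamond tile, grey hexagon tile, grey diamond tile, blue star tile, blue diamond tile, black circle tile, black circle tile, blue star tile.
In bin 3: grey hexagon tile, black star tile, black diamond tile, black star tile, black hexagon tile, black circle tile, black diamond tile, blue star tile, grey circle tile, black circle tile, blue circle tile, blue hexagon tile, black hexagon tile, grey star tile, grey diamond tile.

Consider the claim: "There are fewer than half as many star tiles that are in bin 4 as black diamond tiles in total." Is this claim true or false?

|star tiles in bin 4| = 2.
|black diamond tiles| = 5.
The claim requires 2 × 2 = 4 < 5, which holds.

True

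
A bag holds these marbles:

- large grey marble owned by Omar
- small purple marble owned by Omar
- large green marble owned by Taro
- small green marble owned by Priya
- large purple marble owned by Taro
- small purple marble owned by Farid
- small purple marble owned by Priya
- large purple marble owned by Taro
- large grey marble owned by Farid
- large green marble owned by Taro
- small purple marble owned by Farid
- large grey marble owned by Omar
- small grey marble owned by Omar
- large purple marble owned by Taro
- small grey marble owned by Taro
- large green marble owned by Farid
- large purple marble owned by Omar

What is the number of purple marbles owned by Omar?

2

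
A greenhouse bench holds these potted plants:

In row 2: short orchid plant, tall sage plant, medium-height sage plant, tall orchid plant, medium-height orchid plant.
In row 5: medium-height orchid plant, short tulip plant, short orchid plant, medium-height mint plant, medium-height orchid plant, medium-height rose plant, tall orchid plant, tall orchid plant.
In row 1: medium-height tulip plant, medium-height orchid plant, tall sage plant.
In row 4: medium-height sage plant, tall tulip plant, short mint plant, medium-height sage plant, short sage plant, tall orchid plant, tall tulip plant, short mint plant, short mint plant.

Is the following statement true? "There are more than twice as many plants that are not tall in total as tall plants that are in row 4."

There are 17 plants that are not tall.
There are 3 tall plants in row 4.
The claim requires 17 > 2 × 3 = 6, which holds.

True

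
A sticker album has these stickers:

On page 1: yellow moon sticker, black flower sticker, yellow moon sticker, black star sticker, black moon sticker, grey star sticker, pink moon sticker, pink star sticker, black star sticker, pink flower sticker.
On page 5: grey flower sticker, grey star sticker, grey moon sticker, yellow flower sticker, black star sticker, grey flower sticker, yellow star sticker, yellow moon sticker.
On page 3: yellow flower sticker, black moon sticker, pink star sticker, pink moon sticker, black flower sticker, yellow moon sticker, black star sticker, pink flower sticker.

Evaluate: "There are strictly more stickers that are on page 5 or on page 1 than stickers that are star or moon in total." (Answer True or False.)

|stickers on page 5 or on page 1| = 18.
|stickers that are star or moon| = 18.
The claim requires 18 > 18, which does not hold.

False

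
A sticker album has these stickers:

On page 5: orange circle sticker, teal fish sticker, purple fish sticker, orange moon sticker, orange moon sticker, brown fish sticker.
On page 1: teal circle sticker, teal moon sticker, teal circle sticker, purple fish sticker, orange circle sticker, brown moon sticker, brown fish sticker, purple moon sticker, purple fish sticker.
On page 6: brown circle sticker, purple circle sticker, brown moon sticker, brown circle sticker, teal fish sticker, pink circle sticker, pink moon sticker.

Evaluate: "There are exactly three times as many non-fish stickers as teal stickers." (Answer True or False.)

True

There are 15 non-fish stickers.
There are 5 teal stickers.
The claim requires 15 = 3 × 5 = 15, which holds.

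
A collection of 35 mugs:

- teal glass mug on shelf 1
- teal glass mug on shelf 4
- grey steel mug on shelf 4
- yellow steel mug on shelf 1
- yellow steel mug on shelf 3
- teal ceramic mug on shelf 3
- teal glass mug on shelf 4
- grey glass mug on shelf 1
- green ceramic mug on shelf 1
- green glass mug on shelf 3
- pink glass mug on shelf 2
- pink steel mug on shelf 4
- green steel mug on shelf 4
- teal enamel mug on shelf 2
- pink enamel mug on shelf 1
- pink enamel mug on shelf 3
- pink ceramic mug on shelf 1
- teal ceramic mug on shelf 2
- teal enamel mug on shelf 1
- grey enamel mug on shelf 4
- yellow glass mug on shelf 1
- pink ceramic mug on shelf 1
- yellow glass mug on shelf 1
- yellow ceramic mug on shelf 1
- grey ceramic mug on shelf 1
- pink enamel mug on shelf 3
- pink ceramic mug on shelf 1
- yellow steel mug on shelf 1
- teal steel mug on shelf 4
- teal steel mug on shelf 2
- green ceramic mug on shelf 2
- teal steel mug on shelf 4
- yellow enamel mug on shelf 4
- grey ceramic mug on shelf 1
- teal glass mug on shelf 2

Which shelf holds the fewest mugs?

Counts by shelf: shelf 1→15, shelf 4→9, shelf 2→6, shelf 3→5.
The minimum is 5, held uniquely by shelf 3.

shelf 3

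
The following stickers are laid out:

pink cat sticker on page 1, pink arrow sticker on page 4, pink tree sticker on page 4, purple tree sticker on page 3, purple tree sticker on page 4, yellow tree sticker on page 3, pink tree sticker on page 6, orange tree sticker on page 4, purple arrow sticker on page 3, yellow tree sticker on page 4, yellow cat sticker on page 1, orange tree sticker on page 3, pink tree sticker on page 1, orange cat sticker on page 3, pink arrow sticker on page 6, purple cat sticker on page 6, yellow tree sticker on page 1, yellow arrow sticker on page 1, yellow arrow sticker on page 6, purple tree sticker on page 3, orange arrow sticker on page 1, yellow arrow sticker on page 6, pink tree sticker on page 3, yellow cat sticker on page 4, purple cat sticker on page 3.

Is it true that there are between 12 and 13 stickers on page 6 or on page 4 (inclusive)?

stickers on page 6 or on page 4: 11.
The claim requires 12 ≤ 11 ≤ 13, which does not hold.

False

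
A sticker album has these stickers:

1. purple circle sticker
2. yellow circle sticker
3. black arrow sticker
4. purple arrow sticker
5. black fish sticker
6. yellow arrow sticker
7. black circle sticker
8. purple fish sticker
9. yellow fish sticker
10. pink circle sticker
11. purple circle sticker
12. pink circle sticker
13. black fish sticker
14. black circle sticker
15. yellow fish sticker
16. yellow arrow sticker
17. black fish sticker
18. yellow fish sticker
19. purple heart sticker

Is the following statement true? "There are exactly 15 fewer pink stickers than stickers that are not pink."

|pink stickers| = 2.
|stickers that are not pink| = 17.
The claim requires 17 − 2 (= 15) to equal 15, which holds.

True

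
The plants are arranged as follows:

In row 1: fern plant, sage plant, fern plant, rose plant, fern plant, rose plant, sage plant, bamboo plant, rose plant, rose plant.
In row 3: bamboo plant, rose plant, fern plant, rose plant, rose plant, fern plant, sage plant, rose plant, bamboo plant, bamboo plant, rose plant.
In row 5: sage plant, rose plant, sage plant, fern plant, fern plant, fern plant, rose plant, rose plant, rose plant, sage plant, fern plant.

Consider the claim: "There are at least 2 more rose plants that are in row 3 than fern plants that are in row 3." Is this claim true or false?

True

There are 5 rose plants in row 3.
There are 2 fern plants in row 3.
The claim requires 5 − 2 = 3 ≥ 2, which holds.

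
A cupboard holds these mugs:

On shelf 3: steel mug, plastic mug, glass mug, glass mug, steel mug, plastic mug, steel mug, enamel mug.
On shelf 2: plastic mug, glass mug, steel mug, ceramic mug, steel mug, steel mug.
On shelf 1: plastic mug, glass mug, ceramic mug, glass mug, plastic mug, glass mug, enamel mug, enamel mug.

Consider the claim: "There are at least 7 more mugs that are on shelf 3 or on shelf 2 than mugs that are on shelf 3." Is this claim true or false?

There are 14 mugs on shelf 3 or on shelf 2.
There are 8 mugs on shelf 3.
The claim requires 14 − 8 = 6 ≥ 7, which does not hold.

False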